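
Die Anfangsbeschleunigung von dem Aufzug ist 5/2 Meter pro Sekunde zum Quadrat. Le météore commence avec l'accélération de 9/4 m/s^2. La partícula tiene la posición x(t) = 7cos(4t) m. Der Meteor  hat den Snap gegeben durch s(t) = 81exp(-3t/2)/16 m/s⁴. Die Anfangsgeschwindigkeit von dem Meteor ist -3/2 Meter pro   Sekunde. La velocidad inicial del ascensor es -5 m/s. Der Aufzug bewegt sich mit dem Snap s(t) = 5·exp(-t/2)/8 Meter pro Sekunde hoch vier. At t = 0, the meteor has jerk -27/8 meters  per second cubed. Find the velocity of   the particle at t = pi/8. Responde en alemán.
Wir müssen unsere Gleichung für die Position x(t) = 7·cos(4·t) 1-mal ableiten. Mit d/dt von x(t) finden wir v(t) = -28·sin(4·t). Aus der Gleichung für die Geschwindigkeit v(t) = -28·sin(4·t), setzen wir t = pi/8 ein und erhalten v = -28.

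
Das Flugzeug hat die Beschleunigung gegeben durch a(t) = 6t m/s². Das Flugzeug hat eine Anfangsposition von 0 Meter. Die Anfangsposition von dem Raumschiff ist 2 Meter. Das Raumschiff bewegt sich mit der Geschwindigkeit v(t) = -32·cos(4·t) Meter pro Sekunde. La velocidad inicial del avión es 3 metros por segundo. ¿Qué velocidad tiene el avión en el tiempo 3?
Partiendo de la aceleración a(t) = 6·t, tomamos 1 antiderivada. Tomando ∫a(t)dt y aplicando v(0) = 3, encontramos v(t) = 3·t^2 + 3. Usando v(t) = 3·t^2 + 3 y sustituyendo t = 3, encontramos v = 30.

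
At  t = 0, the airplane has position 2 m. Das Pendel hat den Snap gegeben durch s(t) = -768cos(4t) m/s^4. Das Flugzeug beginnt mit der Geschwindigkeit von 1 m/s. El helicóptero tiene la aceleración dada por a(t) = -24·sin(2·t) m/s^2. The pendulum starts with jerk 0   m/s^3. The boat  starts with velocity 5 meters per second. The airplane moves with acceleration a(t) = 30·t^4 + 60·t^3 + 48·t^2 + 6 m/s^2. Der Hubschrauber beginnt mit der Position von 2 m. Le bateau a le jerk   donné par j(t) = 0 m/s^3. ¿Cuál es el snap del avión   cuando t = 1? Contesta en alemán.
Um dies zu lösen, müssen wir 2 Ableitungen unserer Gleichung für die Beschleunigung a(t) = 30·t^4 + 60·t^3 + 48·t^2 + 6 nehmen. Mit d/dt von a(t) finden wir j(t) = 120·t^3 + 180·t^2 + 96·t. Mit d/dt von j(t) finden wir s(t) = 360·t^2 + 360·t + 96. Wir haben den Snap s(t) = 360·t^2 + 360·t + 96. Durch Einsetzen von t = 1: s(1) = 816.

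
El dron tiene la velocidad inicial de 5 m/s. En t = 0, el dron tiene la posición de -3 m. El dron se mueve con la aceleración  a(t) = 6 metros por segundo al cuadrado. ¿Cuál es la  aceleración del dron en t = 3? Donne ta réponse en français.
En utilisant a(t) = 6 et en substituant t = 3, nous trouvons a = 6.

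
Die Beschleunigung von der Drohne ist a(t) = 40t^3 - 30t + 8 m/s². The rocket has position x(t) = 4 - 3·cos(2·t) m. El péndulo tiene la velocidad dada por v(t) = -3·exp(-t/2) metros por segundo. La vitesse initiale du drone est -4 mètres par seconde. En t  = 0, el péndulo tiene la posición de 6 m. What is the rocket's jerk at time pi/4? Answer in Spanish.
Debemos derivar nuestra ecuación de la posición x(t) = 4 - 3·cos(2·t) 3 veces. Tomando d/dt de x(t), encontramos v(t) = 6·sin(2·t). Tomando d/dt de v(t), encontramos a(t) = 12·cos(2·t). La derivada de la aceleración da la sacudida: j(t) = -24·sin(2·t). De la ecuación de la sacudida j(t) = -24·sin(2·t), sustituimos t = pi/4 para obtener j = -24.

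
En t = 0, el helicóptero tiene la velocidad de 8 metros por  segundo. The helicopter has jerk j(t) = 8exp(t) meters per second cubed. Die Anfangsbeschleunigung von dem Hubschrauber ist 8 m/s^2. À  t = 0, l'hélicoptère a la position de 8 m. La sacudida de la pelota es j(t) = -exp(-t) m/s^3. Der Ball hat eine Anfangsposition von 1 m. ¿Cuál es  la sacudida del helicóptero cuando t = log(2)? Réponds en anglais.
Using j(t) = 8·exp(t) and substituting t = log(2), we find j = 16.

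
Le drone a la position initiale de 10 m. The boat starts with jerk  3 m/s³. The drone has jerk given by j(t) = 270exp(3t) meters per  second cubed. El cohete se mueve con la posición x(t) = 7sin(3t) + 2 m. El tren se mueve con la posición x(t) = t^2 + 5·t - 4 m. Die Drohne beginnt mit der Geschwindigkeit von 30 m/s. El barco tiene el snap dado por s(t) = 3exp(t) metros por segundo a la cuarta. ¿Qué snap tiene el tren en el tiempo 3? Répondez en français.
Nous devons dériver notre équation de la position x(t) = t^2 + 5·t - 4 4 fois. En dérivant la position, nous obtenons la vitesse: v(t) = 2·t + 5. En prenant d/dt de v(t), nous trouvons a(t) = 2. En prenant d/dt de a(t), nous trouvons j(t) = 0. En prenant d/dt de j(t), nous trouvons s(t) = 0. Nous avons le snap s(t) = 0. En substituant t = 3: s(3) = 0.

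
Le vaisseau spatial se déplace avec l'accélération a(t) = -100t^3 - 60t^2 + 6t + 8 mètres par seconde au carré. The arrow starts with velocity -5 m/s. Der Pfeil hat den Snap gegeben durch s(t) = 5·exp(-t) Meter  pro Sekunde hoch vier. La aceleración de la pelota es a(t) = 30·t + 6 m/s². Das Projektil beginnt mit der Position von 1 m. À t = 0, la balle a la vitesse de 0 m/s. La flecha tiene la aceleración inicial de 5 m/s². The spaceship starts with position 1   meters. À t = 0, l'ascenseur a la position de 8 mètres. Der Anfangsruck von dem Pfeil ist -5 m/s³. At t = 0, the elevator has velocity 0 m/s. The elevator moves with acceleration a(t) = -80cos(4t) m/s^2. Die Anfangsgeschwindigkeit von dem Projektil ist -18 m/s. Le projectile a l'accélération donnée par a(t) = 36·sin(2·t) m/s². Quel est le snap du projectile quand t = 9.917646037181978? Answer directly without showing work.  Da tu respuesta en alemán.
Der Snap bei t = 9.917646037181978 ist s = -120.049755314221.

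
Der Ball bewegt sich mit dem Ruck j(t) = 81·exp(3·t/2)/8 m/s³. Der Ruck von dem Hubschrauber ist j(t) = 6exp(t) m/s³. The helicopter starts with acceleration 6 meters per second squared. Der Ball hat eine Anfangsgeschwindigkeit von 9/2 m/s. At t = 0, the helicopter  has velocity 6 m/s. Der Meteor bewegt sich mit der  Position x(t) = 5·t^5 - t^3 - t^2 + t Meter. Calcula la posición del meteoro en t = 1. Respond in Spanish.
Tenemos la posición x(t) = 5·t^5 - t^3 - t^2 + t. Sustituyendo t = 1: x(1) = 4.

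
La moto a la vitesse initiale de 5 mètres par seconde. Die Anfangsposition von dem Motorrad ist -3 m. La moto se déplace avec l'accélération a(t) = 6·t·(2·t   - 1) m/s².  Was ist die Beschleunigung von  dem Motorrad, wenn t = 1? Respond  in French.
Nous avons l'accélération a(t) = 6·t·(2·t - 1). En substituant t = 1: a(1) = 6.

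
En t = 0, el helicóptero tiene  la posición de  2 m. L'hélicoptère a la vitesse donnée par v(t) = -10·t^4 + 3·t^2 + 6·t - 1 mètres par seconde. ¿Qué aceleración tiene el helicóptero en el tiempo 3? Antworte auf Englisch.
To solve this, we need to take 1 derivative of our velocity equation v(t) = -10·t^4 + 3·t^2 + 6·t - 1. Taking d/dt of v(t), we find a(t) = -40·t^3 + 6·t + 6. We have acceleration a(t) = -40·t^3 + 6·t + 6. Substituting t = 3: a(3) = -1056.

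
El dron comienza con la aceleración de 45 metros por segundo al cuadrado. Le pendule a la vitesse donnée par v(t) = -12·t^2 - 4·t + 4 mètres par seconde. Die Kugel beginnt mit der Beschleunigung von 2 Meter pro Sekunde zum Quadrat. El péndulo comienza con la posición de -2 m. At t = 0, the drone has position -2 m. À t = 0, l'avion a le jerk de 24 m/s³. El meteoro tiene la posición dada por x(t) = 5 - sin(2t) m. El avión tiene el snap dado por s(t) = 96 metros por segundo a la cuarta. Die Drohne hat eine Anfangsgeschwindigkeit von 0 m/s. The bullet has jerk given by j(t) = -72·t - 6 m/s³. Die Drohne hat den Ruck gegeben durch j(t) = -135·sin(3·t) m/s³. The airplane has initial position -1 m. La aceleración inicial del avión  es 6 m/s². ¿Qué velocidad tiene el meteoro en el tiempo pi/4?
Para resolver esto, necesitamos tomar 1 derivada de nuestra ecuación de la posición x(t) = 5 - sin(2·t). Tomando d/dt de x(t), encontramos v(t) = -2·cos(2·t). Usando v(t) = -2·cos(2·t) y sustituyendo t = pi/4, encontramos v = 0.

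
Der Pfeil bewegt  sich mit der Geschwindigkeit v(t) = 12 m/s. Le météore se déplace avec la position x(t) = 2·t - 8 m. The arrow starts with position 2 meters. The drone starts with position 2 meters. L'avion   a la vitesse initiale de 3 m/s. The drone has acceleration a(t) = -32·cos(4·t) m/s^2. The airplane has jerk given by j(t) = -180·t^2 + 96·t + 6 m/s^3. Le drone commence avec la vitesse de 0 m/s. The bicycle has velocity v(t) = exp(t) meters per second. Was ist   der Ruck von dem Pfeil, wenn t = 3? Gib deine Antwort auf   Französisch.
Nous devons dériver notre équation de la vitesse v(t) = 12 2 fois. En dérivant la vitesse, nous obtenons l'accélération: a(t) = 0. En dérivant l'accélération, nous obtenons le jerk: j(t) = 0. Nous avons le jerk j(t) = 0. En substituant t = 3: j(3) = 0.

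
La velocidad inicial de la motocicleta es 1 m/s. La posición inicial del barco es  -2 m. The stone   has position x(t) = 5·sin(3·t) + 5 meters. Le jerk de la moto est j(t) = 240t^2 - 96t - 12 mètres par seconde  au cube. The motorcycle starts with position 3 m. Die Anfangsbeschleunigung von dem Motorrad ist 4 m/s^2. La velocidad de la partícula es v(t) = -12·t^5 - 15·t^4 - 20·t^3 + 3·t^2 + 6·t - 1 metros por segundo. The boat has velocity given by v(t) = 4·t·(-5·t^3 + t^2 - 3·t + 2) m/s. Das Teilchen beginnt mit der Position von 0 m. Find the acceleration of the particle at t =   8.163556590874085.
To solve this, we need to take 1 derivative of our velocity equation v(t) = -12·t^5 - 15·t^4 - 20·t^3 + 3·t^2 + 6·t - 1. Taking d/dt of v(t), we find a(t) = -60·t^4 - 60·t^3 - 60·t^2 + 6·t + 6. From the given acceleration equation a(t) = -60·t^4 - 60·t^3 - 60·t^2 + 6·t + 6, we substitute t = 8.163556590874085 to get a = -303069.208369385.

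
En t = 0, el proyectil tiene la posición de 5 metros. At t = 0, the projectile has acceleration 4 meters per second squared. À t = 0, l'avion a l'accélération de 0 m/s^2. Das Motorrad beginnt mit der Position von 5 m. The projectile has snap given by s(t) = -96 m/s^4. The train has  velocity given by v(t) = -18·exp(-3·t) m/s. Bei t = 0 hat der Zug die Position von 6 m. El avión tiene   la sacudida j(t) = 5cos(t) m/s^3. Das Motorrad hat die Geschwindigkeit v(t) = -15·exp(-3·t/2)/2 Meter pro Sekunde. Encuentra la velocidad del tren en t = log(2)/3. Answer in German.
Aus der Gleichung für die Geschwindigkeit v(t) = -18·exp(-3·t), setzen wir t = log(2)/3 ein und erhalten v = -9.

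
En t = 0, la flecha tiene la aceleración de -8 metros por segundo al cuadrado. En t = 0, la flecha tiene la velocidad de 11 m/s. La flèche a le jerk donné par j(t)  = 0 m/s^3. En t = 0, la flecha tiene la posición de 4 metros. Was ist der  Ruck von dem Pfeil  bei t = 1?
Aus der Gleichung für den Ruck j(t) = 0, setzen wir t = 1 ein und erhalten j = 0.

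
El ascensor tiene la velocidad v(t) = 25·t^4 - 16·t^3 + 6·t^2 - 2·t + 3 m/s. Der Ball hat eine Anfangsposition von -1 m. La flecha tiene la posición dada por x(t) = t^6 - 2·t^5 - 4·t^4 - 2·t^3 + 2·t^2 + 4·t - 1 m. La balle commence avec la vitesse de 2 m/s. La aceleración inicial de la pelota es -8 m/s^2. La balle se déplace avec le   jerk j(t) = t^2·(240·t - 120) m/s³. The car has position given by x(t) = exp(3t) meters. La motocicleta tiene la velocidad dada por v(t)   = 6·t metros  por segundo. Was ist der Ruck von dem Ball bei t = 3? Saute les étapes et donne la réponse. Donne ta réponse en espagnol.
j(3) = 5400.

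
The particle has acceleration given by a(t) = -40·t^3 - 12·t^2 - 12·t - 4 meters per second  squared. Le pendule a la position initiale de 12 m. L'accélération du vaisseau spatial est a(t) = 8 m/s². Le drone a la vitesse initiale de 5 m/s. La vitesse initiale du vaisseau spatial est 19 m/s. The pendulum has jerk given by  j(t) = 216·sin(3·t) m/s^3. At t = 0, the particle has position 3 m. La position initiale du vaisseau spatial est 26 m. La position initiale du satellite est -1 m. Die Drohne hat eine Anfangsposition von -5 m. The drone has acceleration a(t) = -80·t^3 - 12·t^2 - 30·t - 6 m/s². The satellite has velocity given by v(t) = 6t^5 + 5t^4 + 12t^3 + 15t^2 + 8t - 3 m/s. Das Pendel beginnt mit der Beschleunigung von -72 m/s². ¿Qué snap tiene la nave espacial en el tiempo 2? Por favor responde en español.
Para resolver esto, necesitamos tomar 2 derivadas de nuestra ecuación de la aceleración a(t) = 8. La derivada de la aceleración da la sacudida: j(t) = 0. Tomando d/dt de j(t), encontramos s(t) = 0. Tenemos el snap s(t) = 0. Sustituyendo t = 2: s(2) = 0.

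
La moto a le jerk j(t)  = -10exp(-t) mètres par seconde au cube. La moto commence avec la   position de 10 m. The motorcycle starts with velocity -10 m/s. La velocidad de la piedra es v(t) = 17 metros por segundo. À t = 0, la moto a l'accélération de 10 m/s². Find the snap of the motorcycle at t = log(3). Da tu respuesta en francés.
Nous devons dériver notre équation du jerk j(t) = -10·exp(-t) 1 fois. En dérivant le jerk, nous obtenons le snap: s(t) = 10·exp(-t). Nous avons le snap s(t) = 10·exp(-t). En substituant t = log(3): s(log(3)) = 10/3.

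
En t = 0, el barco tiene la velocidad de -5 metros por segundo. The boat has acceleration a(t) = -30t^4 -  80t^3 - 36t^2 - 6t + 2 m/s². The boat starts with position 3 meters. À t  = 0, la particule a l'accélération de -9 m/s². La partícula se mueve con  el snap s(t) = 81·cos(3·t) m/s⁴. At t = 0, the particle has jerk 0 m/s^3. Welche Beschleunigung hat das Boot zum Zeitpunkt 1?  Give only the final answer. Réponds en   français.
À t = 1, a = -150.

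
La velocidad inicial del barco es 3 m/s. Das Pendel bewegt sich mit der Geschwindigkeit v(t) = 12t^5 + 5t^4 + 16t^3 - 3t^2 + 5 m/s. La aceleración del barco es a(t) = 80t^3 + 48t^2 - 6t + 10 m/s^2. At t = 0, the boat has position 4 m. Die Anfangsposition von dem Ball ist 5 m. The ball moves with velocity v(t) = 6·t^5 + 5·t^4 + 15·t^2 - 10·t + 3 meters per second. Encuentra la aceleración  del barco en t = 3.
Tenemos la aceleración a(t) = 80·t^3 + 48·t^2 - 6·t + 10. Sustituyendo t = 3: a(3) = 2584.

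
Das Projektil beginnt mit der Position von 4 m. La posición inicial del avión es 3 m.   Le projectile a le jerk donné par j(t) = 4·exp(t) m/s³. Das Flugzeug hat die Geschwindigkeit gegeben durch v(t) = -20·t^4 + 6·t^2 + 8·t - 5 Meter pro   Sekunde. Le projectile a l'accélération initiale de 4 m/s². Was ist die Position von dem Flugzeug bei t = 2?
Wir müssen das Integral unserer Gleichung für die Geschwindigkeit v(t) = -20·t^4 + 6·t^2 + 8·t - 5 1-mal finden. Die Stammfunktion von der Geschwindigkeit, mit x(0) = 3, ergibt die Position: x(t) = -4·t^5 + 2·t^3 + 4·t^2 - 5·t + 3. Mit x(t) = -4·t^5 + 2·t^3 + 4·t^2 - 5·t + 3 und Einsetzen von t = 2, finden wir x = -103.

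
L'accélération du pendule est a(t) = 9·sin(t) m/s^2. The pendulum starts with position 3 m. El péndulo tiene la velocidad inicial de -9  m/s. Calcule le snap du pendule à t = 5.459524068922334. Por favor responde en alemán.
Wir müssen unsere Gleichung für die Beschleunigung a(t) = 9·sin(t) 2-mal ableiten. Durch Ableiten von der Beschleunigung erhalten wir den Ruck: j(t) = 9·cos(t). Die Ableitung von dem Ruck ergibt den Snap: s(t) = -9·sin(t). Aus der Gleichung für den Snap s(t) = -9·sin(t), setzen wir t = 5.459524068922334 ein und erhalten s = 6.60274828338089.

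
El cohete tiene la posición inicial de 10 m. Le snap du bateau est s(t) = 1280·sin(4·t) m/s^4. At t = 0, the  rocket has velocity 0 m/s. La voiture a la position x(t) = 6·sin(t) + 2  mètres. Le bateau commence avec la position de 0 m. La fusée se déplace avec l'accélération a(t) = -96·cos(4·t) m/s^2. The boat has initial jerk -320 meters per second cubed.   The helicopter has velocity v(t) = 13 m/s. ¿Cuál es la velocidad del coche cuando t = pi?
Para resolver esto, necesitamos tomar 1 derivada de nuestra ecuación de la posición x(t) = 6·sin(t) + 2. Derivando la posición, obtenemos la velocidad: v(t) = 6·cos(t). Tenemos la velocidad v(t) = 6·cos(t). Sustituyendo t = pi: v(pi) = -6.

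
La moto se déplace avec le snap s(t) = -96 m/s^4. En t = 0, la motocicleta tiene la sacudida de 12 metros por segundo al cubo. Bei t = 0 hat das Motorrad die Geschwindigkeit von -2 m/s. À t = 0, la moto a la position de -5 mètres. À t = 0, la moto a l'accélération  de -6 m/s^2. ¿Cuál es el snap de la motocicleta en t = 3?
Usando s(t) = -96 y sustituyendo t = 3, encontramos s = -96.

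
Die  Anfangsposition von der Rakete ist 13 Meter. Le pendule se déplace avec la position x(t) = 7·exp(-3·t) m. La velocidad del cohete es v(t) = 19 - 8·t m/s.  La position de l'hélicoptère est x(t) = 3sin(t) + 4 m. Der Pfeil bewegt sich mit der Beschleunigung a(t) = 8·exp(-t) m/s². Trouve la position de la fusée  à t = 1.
Nous devons intégrer notre équation de la vitesse v(t) = 19 - 8·t 1 fois. En prenant ∫v(t)dt et en appliquant x(0) = 13, nous trouvons x(t) = -4·t^2 + 19·t + 13. En utilisant x(t) = -4·t^2 + 19·t + 13 et en substituant t = 1, nous trouvons x = 28.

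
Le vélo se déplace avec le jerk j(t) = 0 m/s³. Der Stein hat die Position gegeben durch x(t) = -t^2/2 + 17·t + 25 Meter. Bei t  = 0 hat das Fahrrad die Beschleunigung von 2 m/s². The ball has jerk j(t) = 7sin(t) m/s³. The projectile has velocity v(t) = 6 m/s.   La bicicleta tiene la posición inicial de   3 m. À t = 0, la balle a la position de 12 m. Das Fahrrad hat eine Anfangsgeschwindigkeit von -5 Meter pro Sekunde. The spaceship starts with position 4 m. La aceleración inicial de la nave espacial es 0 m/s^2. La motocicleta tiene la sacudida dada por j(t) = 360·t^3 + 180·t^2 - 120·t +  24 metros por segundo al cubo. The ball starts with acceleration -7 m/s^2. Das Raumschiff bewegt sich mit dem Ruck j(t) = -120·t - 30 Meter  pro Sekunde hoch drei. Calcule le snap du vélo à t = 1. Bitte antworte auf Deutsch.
Wir müssen unsere Gleichung für den Ruck j(t) = 0 1-mal ableiten. Die Ableitung von dem Ruck ergibt den Snap: s(t) = 0. Aus der Gleichung für den Snap s(t) = 0, setzen wir t = 1 ein und erhalten s = 0.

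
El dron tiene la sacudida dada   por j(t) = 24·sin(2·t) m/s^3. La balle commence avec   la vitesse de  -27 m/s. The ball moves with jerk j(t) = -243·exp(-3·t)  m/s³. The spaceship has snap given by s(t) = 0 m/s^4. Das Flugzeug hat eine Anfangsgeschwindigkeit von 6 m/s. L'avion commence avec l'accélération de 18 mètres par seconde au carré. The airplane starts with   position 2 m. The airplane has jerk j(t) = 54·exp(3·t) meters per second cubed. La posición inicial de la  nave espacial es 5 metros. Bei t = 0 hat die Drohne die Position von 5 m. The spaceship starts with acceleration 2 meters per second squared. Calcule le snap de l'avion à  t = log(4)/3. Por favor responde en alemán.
Ausgehend von dem Ruck j(t) = 54·exp(3·t), nehmen wir 1 Ableitung. Die Ableitung von dem Ruck ergibt den Snap: s(t) = 162·exp(3·t). Aus der Gleichung für den Snap s(t) = 162·exp(3·t), setzen wir t = log(4)/3 ein und erhalten s = 648.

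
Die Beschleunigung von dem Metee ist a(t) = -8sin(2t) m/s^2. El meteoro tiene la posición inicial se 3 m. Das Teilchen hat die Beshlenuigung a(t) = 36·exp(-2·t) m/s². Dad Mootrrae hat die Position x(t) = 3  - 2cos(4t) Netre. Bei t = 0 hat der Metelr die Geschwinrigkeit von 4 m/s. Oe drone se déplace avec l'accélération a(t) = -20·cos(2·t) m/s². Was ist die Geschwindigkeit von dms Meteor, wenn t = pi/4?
Um dies zu lösen, müssen wir 1 Integral unserer Gleichung für die Beschleunigung a(t) = -8·sin(2·t) finden. Durch Integration von der Beschleunigung und Verwendung der Anfangsbedingung v(0) = 4, erhalten wir v(t) = 4·cos(2·t). Mit v(t) = 4·cos(2·t) und Einsetzen von t = pi/4, finden wir v = 0.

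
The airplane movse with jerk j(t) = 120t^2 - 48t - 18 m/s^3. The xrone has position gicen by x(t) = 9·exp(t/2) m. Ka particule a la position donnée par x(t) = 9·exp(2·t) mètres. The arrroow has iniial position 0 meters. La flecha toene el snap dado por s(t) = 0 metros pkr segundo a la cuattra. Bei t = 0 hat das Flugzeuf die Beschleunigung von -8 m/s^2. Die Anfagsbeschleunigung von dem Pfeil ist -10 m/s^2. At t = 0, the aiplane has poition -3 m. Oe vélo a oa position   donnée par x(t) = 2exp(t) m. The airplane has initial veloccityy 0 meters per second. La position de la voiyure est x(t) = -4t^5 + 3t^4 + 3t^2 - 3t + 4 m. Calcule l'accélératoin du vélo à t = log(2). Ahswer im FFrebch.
Nous devons dériver notre équation de la position x(t) = 2·exp(t) 2 fois. En dérivant la position, nous obtenons la vitesse: v(t) = 2·exp(t). En prenant d/dt de v(t), nous trouvons a(t) = 2·exp(t). De l'équation de l'accélération a(t) = 2·exp(t), nous substituons t = log(2) pour obtenir a = 4.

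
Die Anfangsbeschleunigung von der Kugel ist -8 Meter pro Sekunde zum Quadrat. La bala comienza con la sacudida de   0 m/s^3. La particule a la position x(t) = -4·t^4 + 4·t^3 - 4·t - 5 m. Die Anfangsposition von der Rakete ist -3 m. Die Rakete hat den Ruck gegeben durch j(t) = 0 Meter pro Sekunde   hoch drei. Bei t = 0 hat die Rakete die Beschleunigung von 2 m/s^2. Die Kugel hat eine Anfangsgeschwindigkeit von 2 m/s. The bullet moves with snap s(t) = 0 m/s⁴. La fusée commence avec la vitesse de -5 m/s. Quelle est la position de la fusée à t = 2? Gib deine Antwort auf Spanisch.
Partiendo de la sacudida j(t) = 0, tomamos 3 antiderivadas. La integral de la sacudida es la aceleración. Usando a(0) = 2, obtenemos a(t) = 2. La integral de la aceleración es la velocidad. Usando v(0) = -5, obtenemos v(t) = 2·t - 5. Tomando ∫v(t)dt y aplicando x(0) = -3, encontramos x(t) = t^2 - 5·t - 3. Tenemos la posición x(t) = t^2 - 5·t - 3. Sustituyendo t = 2: x(2) = -9.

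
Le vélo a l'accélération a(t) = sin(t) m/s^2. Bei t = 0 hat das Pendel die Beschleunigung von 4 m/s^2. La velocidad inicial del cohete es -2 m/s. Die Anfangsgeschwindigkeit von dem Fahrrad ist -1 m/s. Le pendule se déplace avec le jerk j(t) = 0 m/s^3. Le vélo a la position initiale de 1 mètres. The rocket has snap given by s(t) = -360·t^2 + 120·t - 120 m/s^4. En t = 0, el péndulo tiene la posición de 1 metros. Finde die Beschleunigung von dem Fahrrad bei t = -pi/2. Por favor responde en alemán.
Mit a(t) = sin(t) und Einsetzen von t = -pi/2, finden wir a = -1.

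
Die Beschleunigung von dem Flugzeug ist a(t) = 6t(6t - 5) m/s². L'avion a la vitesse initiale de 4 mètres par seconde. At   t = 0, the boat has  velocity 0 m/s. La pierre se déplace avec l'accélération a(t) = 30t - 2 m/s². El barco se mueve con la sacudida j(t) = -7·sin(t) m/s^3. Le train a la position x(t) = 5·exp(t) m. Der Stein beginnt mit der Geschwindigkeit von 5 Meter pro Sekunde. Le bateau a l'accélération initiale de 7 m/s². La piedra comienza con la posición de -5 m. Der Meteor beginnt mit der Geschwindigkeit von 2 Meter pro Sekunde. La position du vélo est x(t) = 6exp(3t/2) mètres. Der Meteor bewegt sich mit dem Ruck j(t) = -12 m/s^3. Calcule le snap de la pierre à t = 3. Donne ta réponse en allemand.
Wir müssen unsere Gleichung für die Beschleunigung a(t) = 30·t - 2 2-mal ableiten. Durch Ableiten von der Beschleunigung erhalten wir den Ruck: j(t) = 30. Mit d/dt von j(t) finden wir s(t) = 0. Mit s(t) = 0 und Einsetzen von t = 3, finden wir s = 0.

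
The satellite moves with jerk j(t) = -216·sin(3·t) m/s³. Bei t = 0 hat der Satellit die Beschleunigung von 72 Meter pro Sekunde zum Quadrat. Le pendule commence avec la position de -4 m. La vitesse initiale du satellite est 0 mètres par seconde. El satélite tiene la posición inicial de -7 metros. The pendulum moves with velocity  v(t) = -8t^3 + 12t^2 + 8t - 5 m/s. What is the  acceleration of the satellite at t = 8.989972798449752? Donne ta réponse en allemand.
Um dies zu lösen, müssen wir 1 Integral unserer Gleichung für den Ruck j(t) = -216·sin(3·t) finden. Durch Integration von dem Ruck und Verwendung der Anfangsbedingung a(0) = 72, erhalten wir a(t) = 72·cos(3·t). Aus der Gleichung für die Beschleunigung a(t) = 72·cos(3·t), setzen wir t = 8.989972798449752 ein und erhalten a = -18.9533992466219.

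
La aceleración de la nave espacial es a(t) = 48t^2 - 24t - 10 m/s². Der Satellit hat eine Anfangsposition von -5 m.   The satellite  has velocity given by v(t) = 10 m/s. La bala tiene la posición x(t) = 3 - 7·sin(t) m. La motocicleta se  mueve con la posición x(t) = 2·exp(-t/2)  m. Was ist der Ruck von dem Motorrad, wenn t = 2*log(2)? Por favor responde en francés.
Nous devons dériver notre équation de la position x(t) = 2·exp(-t/2) 3 fois. En prenant d/dt de x(t), nous trouvons v(t) = -exp(-t/2). La dérivée de la vitesse donne l'accélération: a(t) = exp(-t/2)/2. En dérivant l'accélération, nous obtenons le jerk: j(t) = -exp(-t/2)/4. De l'équation du jerk j(t) = -exp(-t/2)/4, nous substituons t = 2*log(2) pour obtenir j = -1/8.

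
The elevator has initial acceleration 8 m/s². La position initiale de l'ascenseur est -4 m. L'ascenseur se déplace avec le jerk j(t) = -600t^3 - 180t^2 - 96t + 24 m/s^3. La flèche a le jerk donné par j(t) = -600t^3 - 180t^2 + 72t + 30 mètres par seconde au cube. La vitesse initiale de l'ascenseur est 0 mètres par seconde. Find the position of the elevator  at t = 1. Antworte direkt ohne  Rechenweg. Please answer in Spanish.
La respuesta es -8.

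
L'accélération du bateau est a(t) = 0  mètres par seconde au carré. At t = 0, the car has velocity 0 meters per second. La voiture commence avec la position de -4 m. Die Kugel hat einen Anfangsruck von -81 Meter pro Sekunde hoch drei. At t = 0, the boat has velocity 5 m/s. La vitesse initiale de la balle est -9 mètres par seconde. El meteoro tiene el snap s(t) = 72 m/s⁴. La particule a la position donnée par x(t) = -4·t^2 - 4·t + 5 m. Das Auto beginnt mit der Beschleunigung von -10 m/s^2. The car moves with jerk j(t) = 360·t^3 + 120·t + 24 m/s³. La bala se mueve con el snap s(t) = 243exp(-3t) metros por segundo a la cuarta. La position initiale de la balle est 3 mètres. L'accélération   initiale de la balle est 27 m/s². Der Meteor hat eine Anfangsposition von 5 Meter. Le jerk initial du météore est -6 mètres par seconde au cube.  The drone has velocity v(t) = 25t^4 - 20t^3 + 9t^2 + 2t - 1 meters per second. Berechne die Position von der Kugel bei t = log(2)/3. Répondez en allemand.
Wir müssen die Stammfunktion unserer Gleichung für den Snap s(t) = 243·exp(-3·t) 4-mal finden. Das Integral von dem Snap, mit j(0) = -81, ergibt den Ruck: j(t) = -81·exp(-3·t). Das Integral von dem Ruck ist die Beschleunigung. Mit a(0) = 27 erhalten wir a(t) = 27·exp(-3·t). Mit ∫a(t)dt und Anwendung von v(0) = -9, finden wir v(t) = -9·exp(-3·t). Mit ∫v(t)dt und Anwendung von x(0) = 3, finden wir x(t) = 3·exp(-3·t). Mit x(t) = 3·exp(-3·t) und Einsetzen von t = log(2)/3, finden wir x = 3/2.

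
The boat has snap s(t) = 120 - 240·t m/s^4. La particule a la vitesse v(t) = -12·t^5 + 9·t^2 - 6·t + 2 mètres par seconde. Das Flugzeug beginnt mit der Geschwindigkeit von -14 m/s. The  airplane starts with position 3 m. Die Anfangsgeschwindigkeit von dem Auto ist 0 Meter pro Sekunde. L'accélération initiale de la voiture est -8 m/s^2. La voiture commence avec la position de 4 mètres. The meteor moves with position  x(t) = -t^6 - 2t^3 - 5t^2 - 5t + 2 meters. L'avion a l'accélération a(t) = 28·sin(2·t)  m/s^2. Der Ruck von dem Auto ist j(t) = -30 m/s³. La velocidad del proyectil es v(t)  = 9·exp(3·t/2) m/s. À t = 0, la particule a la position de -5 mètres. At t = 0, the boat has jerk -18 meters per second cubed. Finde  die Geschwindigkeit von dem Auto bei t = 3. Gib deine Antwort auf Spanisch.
Partiendo de la sacudida j(t) = -30, tomamos 2 integrales. Tomando ∫j(t)dt y aplicando a(0) = -8, encontramos a(t) = -30·t - 8. Integrando la aceleración y usando la condición inicial v(0) = 0, obtenemos v(t) = t·(-15·t - 8). Usando v(t) = t·(-15·t - 8) y sustituyendo t = 3, encontramos v = -159.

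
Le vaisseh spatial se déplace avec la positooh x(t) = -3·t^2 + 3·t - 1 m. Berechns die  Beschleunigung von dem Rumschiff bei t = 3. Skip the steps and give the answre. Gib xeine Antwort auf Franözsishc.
La réponse est -6.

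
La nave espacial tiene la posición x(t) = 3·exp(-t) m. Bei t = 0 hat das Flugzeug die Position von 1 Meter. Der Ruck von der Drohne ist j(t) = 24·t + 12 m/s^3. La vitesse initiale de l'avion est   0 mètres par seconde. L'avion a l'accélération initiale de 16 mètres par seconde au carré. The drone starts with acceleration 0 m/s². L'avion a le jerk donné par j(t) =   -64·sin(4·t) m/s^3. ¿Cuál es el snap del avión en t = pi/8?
Debemos derivar nuestra ecuación de la sacudida j(t) = -64·sin(4·t) 1 vez. Tomando d/dt de j(t), encontramos s(t) = -256·cos(4·t). Tenemos el snap s(t) = -256·cos(4·t). Sustituyendo t = pi/8: s(pi/8) = 0.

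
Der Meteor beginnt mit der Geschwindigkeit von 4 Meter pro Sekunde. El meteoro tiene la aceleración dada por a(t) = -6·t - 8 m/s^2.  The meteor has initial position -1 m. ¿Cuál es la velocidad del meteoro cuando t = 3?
Partiendo de la aceleración a(t) = -6·t - 8, tomamos 1 antiderivada. La antiderivada de la aceleración, con v(0) = 4, da la velocidad: v(t) = -3·t^2 - 8·t + 4. De la ecuación de la velocidad v(t) = -3·t^2 - 8·t + 4, sustituimos t = 3 para obtener v = -47.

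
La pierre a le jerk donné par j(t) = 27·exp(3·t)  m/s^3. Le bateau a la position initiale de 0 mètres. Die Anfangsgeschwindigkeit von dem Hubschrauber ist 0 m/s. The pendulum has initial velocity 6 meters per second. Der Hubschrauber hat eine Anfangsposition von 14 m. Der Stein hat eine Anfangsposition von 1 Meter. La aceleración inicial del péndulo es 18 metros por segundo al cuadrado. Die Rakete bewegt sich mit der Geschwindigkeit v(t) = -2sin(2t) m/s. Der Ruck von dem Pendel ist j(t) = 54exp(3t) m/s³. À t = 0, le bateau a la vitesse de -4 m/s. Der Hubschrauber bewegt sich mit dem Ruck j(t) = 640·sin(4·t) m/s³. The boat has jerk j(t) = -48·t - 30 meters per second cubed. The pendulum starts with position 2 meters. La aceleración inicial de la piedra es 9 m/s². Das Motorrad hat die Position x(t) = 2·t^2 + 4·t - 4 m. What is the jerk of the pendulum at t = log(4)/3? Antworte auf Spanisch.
Tenemos la sacudida j(t) = 54·exp(3·t). Sustituyendo t = log(4)/3: j(log(4)/3) = 216.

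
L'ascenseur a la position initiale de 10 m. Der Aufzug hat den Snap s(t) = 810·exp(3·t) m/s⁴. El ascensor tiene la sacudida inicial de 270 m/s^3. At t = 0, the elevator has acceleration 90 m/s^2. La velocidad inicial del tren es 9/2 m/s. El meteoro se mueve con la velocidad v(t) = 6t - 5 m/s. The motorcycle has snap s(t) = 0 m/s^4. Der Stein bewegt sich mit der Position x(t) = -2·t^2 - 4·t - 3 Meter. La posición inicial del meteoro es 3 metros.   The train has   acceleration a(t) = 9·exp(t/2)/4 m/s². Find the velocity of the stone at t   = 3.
We must differentiate our position equation x(t) = -2·t^2 - 4·t - 3 1 time. The derivative of position gives velocity: v(t) = -4·t - 4. Using v(t) = -4·t - 4 and substituting t = 3, we find v = -16.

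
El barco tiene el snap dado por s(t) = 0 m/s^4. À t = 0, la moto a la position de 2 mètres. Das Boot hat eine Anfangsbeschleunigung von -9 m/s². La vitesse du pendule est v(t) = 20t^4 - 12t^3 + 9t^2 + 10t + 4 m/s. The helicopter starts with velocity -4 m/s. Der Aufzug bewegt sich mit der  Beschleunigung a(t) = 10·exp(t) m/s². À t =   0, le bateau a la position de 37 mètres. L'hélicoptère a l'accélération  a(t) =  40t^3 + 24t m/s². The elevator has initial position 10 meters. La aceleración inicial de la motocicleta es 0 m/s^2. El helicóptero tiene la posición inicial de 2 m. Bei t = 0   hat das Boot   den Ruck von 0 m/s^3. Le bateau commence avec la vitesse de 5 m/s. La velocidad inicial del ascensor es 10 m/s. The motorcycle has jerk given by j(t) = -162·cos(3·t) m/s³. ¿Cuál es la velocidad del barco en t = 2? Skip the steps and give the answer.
En t = 2, v = -13.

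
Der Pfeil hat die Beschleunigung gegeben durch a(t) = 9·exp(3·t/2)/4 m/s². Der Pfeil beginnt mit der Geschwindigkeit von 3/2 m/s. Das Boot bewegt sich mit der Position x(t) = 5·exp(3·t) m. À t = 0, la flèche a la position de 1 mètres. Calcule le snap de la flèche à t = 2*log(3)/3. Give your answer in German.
Um dies zu lösen, müssen wir 2 Ableitungen unserer Gleichung für die Beschleunigung a(t) = 9·exp(3·t/2)/4 nehmen. Durch Ableiten von der Beschleunigung erhalten wir den Ruck: j(t) = 27·exp(3·t/2)/8. Mit d/dt von j(t) finden wir s(t) = 81·exp(3·t/2)/16. Aus der Gleichung für den Snap s(t) = 81·exp(3·t/2)/16, setzen wir t = 2*log(3)/3 ein und erhalten s = 243/16.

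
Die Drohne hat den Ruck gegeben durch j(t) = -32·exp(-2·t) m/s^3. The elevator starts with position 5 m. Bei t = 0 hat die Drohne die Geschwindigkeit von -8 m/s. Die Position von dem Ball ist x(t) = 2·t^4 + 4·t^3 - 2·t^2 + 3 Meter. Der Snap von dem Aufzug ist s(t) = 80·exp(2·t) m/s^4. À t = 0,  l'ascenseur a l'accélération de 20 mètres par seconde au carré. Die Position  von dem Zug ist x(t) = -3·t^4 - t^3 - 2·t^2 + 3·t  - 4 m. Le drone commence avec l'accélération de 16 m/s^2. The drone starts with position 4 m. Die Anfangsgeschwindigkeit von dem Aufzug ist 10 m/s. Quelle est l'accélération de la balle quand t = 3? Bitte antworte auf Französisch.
Nous devons dériver notre équation de la position x(t) = 2·t^4 + 4·t^3 - 2·t^2 + 3 2 fois. En dérivant la position, nous obtenons la vitesse: v(t) = 8·t^3 + 12·t^2 - 4·t. En dérivant la vitesse, nous obtenons l'accélération: a(t) = 24·t^2 + 24·t - 4. De l'équation de l'accélération a(t) = 24·t^2 + 24·t - 4, nous substituons t = 3 pour obtenir a = 284.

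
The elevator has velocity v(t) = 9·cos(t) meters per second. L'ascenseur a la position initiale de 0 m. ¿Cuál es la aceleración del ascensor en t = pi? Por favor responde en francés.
Pour résoudre ceci, nous devons prendre 1 dérivée de notre équation de la vitesse v(t) = 9·cos(t). En prenant d/dt de v(t), nous trouvons a(t) = -9·sin(t). En utilisant a(t) = -9·sin(t) et en substituant t = pi, nous trouvons a = 0.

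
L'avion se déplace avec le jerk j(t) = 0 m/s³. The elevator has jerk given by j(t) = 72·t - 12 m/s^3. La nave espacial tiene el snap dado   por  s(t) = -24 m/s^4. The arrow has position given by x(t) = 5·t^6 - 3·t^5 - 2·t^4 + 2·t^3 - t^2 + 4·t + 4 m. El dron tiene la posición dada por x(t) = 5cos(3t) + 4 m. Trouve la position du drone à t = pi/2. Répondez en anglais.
Using x(t) = 5·cos(3·t) + 4 and substituting t = pi/2, we find x = 4.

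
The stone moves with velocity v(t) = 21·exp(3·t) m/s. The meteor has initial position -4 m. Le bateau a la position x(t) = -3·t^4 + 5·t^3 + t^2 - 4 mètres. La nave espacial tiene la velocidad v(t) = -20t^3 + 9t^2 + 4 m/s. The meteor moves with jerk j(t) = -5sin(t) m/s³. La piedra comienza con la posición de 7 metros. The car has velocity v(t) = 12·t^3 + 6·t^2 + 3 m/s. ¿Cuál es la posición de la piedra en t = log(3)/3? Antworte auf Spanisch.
Para resolver esto, necesitamos tomar 1 antiderivada de nuestra ecuación de la velocidad v(t) = 21·exp(3·t). Integrando la velocidad y usando la condición inicial x(0) = 7, obtenemos x(t) = 7·exp(3·t). De la ecuación de la posición x(t) = 7·exp(3·t), sustituimos t = log(3)/3 para obtener x = 21.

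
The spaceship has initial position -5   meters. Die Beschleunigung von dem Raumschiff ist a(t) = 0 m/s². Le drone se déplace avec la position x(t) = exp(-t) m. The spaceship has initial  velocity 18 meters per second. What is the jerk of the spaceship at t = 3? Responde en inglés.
We must differentiate our acceleration equation a(t) = 0 1 time. Differentiating acceleration, we get jerk: j(t) = 0. Using j(t) = 0 and substituting t = 3, we find j = 0.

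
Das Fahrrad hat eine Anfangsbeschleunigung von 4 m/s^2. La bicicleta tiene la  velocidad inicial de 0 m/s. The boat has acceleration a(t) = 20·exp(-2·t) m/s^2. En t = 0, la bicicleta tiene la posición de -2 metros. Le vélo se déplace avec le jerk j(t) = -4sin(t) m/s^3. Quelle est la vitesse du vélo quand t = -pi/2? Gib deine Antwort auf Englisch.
We must find the integral of our jerk equation j(t) = -4·sin(t) 2 times. The integral of jerk, with a(0) = 4, gives acceleration: a(t) = 4·cos(t). Integrating acceleration and using the initial condition v(0) = 0, we get v(t) = 4·sin(t). From the given velocity equation v(t) = 4·sin(t), we substitute t = -pi/2 to get v = -4.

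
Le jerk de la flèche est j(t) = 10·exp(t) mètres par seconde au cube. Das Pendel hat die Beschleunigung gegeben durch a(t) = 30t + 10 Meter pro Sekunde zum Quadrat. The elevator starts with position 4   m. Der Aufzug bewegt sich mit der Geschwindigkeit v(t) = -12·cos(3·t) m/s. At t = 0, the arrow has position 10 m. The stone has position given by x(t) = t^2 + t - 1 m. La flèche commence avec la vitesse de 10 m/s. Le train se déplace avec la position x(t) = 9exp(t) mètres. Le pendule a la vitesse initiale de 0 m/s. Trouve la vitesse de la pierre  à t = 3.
Nous devons dériver notre équation de la position x(t) = t^2 + t - 1 1 fois. En prenant d/dt de x(t), nous trouvons v(t) = 2·t + 1. De l'équation de la vitesse v(t) = 2·t + 1, nous substituons t = 3 pour obtenir v = 7.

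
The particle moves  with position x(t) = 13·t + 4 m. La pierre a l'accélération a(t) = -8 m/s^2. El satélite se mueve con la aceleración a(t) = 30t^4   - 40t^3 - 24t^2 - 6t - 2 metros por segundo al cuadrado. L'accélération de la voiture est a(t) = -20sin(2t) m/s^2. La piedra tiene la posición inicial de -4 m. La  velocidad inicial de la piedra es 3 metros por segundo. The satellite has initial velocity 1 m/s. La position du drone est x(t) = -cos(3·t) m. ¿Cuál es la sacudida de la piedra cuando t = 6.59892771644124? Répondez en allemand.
Wir müssen unsere Gleichung für die Beschleunigung a(t) = -8 1-mal ableiten. Mit d/dt von a(t) finden wir j(t) = 0. Mit j(t) = 0 und Einsetzen von t = 6.59892771644124, finden wir j = 0.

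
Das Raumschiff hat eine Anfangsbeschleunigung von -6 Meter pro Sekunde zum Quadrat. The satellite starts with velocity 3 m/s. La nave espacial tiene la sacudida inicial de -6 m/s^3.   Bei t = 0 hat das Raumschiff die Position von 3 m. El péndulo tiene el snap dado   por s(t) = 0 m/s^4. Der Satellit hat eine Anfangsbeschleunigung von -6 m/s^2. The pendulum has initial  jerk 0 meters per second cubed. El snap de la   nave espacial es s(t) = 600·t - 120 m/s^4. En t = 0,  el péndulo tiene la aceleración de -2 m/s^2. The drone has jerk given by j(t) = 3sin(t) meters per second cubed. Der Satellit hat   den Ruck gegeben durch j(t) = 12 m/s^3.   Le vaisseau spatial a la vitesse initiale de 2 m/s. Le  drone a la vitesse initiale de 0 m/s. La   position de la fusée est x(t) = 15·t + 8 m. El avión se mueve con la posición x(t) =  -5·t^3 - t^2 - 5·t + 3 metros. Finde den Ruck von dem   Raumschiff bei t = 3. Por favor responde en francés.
Nous devons trouver la primitive de notre équation du snap s(t) = 600·t - 120 1 fois. L'intégrale du snap, avec j(0) = -6, donne le jerk: j(t) = 300·t^2 - 120·t - 6. En utilisant j(t) = 300·t^2 - 120·t - 6 et en substituant t = 3, nous trouvons j = 2334.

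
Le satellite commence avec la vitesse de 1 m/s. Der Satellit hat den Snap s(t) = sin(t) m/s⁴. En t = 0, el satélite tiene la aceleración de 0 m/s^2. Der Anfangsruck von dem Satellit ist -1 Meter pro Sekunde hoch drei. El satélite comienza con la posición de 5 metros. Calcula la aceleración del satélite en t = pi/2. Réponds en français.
Pour résoudre ceci, nous devons prendre 2 intégrales de notre équation du snap s(t) = sin(t). L'intégrale du snap est le jerk. En utilisant j(0) = -1, nous obtenons j(t) = -cos(t). L'intégrale du jerk est l'accélération. En utilisant a(0) = 0, nous obtenons a(t) = -sin(t). En utilisant a(t) = -sin(t) et en substituant t = pi/2, nous trouvons a = -1.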